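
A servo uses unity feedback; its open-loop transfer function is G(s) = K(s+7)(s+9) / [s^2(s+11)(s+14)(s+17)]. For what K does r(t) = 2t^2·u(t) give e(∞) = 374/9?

System type = 2 (two poles at s=0).
K_a = lim_{s→0} s^2·G(s) = K·7·9 / (11·14·17) = (9/374)·K.
e_ss = 4/K_a = 374/9 ⇒ K_a = 18/187 ⇒ K = (18/187)/(9/374) = 4.

4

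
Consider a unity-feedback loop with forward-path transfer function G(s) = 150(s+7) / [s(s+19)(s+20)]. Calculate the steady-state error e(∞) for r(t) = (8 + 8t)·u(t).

System type = 1 (one pole at s=0). Treating each term separately:
  • 8: tracked with zero error.
  • 8t: e_ss = 8/K_v with K_v=105/38 → 304/105.
Total e_ss = 304/105.

304/105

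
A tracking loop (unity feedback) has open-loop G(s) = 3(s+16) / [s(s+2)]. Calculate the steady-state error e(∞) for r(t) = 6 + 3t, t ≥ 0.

0.125

G(s) has one factor of s in the denominator, so the system is type 1. By superposition:
  • 6: tracked with zero error.
  • 3t: e_ss = 3/K_v with K_v=24 → 0.125.
Total e_ss = 0.125.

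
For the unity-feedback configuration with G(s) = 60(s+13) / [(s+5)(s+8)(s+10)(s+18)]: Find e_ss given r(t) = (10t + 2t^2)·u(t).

infinity

System type = 0 (no poles at s=0). Taking each input component in turn:
  • 10t: a type-0 system cannot track it, e_ss → ∞.
  • 2t^2: a type-0 system cannot track it, e_ss → ∞.
The unbounded component dominates.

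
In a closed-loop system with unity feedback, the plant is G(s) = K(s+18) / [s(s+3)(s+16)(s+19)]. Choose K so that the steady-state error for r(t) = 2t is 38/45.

The open loop has one pole at the origin → type 1 system.
K_v = lim_{s→0} s·G(s) = K·18 / (3·16·19) = (3/152)·K.
e_ss = 2/K_v = 38/45 ⇒ K_v = 45/19 ⇒ K = (45/19)/(3/152) = 120.

120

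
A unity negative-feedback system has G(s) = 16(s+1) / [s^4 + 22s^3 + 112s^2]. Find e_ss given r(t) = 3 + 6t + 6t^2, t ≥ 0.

The denominator has no term below 112s^2 — 2 poles at s=0, type 2. Treating each term separately:
  • 3: tracked with zero error.
  • 6t: tracked with zero error.
  • 6t^2: e_ss = 12/K_a with K_a=1/7 → 84.
Total e_ss = 84.

84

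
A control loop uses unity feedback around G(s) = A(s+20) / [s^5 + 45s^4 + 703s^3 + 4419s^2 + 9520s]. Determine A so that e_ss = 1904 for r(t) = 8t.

2

Lowest-order denominator term is 9520s, so the open loop has 1 pole at the origin → type 1 system.
K_v = lim_{s→0} s·G(s) = A·20 / 9520 = (1/476)·A.
e_ss = 8/K_v = 1904 ⇒ K_v = 1/238 ⇒ A = (1/238)/(1/476) = 2.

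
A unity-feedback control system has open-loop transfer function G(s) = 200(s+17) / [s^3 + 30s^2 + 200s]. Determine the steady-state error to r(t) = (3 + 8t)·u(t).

8/17

Factoring s from the denominator leaves a polynomial with constant term 200, so the system is type 1. Treating each term separately:
  • 3: tracked with zero error.
  • 8t: e_ss = 8/K_v with K_v=17 → 8/17.
Total e_ss = 8/17.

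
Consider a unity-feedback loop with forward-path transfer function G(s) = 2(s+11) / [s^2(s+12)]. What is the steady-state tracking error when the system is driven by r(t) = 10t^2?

The open loop has two poles at the origin → type 2 system.
K_a = lim_{s→0} s^2·G(s) = 2·11 / (12) = 11/6.
r(t) = 10t^2 gives R(s) = 20/s^3.
e_ss = 20/K_a = 20/(11/6) = 120/11.

120/11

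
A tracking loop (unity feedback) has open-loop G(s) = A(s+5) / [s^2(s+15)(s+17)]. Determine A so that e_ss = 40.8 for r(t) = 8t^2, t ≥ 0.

20

Two free integrators in G(s): this is a type 2 system.
K_a = lim_{s→0} s^2·G(s) = A·5 / (15·17) = (1/51)·A.
e_ss = 16/K_a = 40.8 ⇒ K_a = 20/51 ⇒ A = (20/51)/(1/51) = 20.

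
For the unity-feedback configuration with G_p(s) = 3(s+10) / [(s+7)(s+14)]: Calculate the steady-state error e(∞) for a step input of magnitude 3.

System type = 0 (no poles at s=0).
K_p = lim_{s→0} G_p(s) = 3·10 / (7·14) = 15/49.
e_ss = 3/(1 + K_p) = 3/(64/49) = 147/64.

147/64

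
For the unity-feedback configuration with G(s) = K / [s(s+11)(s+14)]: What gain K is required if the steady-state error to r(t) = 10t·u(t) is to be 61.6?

One free integrator in G(s): this is a type 1 system.
K_v = lim_{s→0} s·G(s) = K / (11·14) = (1/154)·K.
e_ss = 10/K_v = 61.6 ⇒ K_v = 25/154 ⇒ K = (25/154)/(1/154) = 25.

25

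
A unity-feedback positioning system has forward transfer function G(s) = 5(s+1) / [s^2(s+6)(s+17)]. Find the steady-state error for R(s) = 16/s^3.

System type = 2 (two poles at s=0).
K_a = lim_{s→0} s^2·G(s) = 5·1 / (6·17) = 5/102.
r(t) = 8t^2 gives R(s) = 16/s^3.
e_ss = 16/K_a = 16/(5/102) = 326.4.

326.4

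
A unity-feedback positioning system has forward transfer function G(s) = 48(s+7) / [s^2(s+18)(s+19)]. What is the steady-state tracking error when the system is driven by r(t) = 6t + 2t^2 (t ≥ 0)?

The open loop has two poles at the origin → type 2 system. Taking each input component in turn:
  • 6t: tracked with zero error.
  • 2t^2: e_ss = 4/K_a with K_a=56/57 → 57/14.
Total e_ss = 57/14.

57/14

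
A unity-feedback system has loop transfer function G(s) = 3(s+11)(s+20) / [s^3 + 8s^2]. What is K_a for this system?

82.5

Factoring s^2 from the denominator leaves a polynomial with constant term 8, so the system is type 2.
K_a = lim_{s→0} s^2·G(s) = 3·11·20 / 8 = 82.5.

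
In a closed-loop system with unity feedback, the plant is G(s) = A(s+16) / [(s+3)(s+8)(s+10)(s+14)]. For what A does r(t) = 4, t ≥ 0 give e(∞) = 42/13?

50

No free integrators in G(s): this is a type 0 system.
K_p = lim_{s→0} G(s) = A·16 / (3·8·10·14) = (1/210)·A.
e_ss = 4/(1 + K_p) = 42/13 ⇒ 1 + (1/210)·A = 26/21 ⇒ A = 50.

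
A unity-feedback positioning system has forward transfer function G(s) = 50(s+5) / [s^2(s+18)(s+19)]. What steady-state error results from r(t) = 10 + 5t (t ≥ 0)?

Two free integrators in G(s): this is a type 2 system. Taking each input component in turn:
  • 10: tracked with zero error.
  • 5t: tracked with zero error.
Total e_ss = 0.

0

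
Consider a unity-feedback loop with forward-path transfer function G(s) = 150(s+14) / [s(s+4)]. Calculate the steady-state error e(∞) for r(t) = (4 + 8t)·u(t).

System type = 1 (one pole at s=0). Taking each input component in turn:
  • 4: tracked with zero error.
  • 8t: e_ss = 8/K_v with K_v=525 → 8/525.
Total e_ss = 8/525.

8/525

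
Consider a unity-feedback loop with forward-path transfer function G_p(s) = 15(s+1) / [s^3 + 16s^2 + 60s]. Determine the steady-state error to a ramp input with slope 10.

The denominator has no term below 60s — 1 pole at s=0, type 1.
K_v = lim_{s→0} s·G_p(s) = 15·1 / 60 = 0.25.
e_ss = 10/K_v = 10/0.25 = 40.

40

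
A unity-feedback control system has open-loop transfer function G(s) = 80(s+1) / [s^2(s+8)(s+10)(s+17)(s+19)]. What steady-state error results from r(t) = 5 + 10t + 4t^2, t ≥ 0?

G(s) has two factors of s in the denominator, so the system is type 2. Taking each input component in turn:
  • 5: tracked with zero error.
  • 10t: tracked with zero error.
  • 4t^2: e_ss = 8/K_a with K_a=1/323 → 2584.
Total e_ss = 2584.

2584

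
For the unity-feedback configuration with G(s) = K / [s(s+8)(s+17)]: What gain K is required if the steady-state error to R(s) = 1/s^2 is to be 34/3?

The open loop has one pole at the origin → type 1 system.
K_v = lim_{s→0} s·G(s) = K / (8·17) = (1/136)·K.
e_ss = 1/K_v = 34/3 ⇒ K_v = 3/34 ⇒ K = (3/34)/(1/136) = 12.

12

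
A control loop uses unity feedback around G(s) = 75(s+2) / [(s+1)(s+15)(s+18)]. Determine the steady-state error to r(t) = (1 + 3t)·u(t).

infinity

No free integrators in G(s): this is a type 0 system. Treating each term separately:
  • 1: e_ss = 1/(1+K_p) with K_p=5/9 → 9/14.
  • 3t: a type-0 system cannot track it, e_ss → ∞.
The unbounded component dominates.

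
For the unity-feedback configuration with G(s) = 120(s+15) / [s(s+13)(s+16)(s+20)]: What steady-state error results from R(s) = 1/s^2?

The open loop has one pole at the origin → type 1 system.
K_v = lim_{s→0} s·G(s) = 120·15 / (13·16·20) = 45/104.
e_ss = 1/K_v = 1/(45/104) = 104/45.

104/45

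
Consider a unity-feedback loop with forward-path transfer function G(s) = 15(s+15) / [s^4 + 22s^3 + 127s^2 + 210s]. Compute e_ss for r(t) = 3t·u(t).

Lowest-order denominator term is 210s, so the open loop has 1 pole at the origin → type 1 system.
K_v = lim_{s→0} s·G(s) = 15·15 / 210 = 15/14.
e_ss = 3/K_v = 3/(15/14) = 2.8.

2.8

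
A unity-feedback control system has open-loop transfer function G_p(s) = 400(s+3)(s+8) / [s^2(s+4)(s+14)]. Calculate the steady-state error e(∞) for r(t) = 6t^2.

G_p(s) has two factors of s in the denominator, so the system is type 2.
K_a = lim_{s→0} s^2·G_p(s) = 400·3·8 / (4·14) = 1200/7.
r(t) = 6t^2 gives R(s) = 12/s^3.
e_ss = 12/K_a = 12/(1200/7) = 0.07.

0.07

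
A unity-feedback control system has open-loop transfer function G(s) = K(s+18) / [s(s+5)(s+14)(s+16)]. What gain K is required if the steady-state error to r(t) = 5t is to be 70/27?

One free integrator in G(s): this is a type 1 system.
K_v = lim_{s→0} s·G(s) = K·18 / (5·14·16) = (9/560)·K.
e_ss = 5/K_v = 70/27 ⇒ K_v = 27/14 ⇒ K = (27/14)/(9/560) = 120.

120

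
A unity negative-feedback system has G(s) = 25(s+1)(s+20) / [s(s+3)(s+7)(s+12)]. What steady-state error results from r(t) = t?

0.504

The open loop has one pole at the origin → type 1 system.
K_v = lim_{s→0} s·G(s) = 25·1·20 / (3·7·12) = 125/63.
e_ss = 1/K_v = 1/(125/63) = 0.504.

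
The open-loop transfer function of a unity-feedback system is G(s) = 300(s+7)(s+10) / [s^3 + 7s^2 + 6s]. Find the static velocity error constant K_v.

3500

Factoring s from the denominator leaves a polynomial with constant term 6, so the system is type 1.
K_v = lim_{s→0} s·G(s) = 300·7·10 / 6 = 3500.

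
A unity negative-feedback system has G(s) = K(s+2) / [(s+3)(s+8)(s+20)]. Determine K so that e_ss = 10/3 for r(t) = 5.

120

G(s) has no factors of s in the denominator, so the system is type 0.
K_p = lim_{s→0} G(s) = K·2 / (3·8·20) = (1/240)·K.
e_ss = 5/(1 + K_p) = 10/3 ⇒ 1 + (1/240)·K = 1.5 ⇒ K = 120.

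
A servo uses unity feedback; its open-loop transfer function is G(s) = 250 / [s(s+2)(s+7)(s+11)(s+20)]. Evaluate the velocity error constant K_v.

25/308

System type = 1 (one pole at s=0).
K_v = lim_{s→0} s·G(s) = 250 / (2·7·11·20) = 25/308.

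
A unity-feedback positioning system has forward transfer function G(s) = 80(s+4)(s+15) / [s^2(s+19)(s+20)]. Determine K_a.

G(s) has two factors of s in the denominator, so the system is type 2.
K_a = lim_{s→0} s^2·G(s) = 80·4·15 / (19·20) = 240/19.

240/19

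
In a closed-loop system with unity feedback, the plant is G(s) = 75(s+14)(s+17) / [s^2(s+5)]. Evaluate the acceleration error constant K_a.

3570

System type = 2 (two poles at s=0).
K_a = lim_{s→0} s^2·G(s) = 75·14·17 / (5) = 3570.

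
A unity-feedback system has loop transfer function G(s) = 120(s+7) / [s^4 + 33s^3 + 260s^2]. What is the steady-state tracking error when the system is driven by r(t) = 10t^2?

130/21

Factoring s^2 from the denominator leaves a polynomial with constant term 260, so the system is type 2.
K_a = lim_{s→0} s^2·G(s) = 120·7 / 260 = 42/13.
r(t) = 10t^2 gives R(s) = 20/s^3.
e_ss = 20/K_a = 20/(42/13) = 130/21.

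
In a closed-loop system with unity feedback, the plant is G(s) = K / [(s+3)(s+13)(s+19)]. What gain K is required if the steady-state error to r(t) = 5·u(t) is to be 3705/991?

No free integrators in G(s): this is a type 0 system.
K_p = lim_{s→0} G(s) = K / (3·13·19) = (1/741)·K.
e_ss = 5/(1 + K_p) = 3705/991 ⇒ 1 + (1/741)·K = 991/741 ⇒ K = 250.

250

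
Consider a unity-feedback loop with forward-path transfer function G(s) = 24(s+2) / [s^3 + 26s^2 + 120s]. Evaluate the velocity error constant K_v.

0.4

Lowest-order denominator term is 120s, so the open loop has 1 pole at the origin → type 1 system.
K_v = lim_{s→0} s·G(s) = 24·2 / 120 = 0.4.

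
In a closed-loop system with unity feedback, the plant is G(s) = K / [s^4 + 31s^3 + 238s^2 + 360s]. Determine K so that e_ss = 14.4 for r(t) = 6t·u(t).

150

The denominator has no term below 360s — 1 pole at s=0, type 1.
K_v = lim_{s→0} s·G(s) = K / 360 = (1/360)·K.
e_ss = 6/K_v = 14.4 ⇒ K_v = 5/12 ⇒ K = (5/12)/(1/360) = 150.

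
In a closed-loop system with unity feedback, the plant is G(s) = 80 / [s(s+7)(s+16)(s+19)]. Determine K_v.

5/133

G(s) has one factor of s in the denominator, so the system is type 1.
K_v = lim_{s→0} s·G(s) = 80 / (7·16·19) = 5/133.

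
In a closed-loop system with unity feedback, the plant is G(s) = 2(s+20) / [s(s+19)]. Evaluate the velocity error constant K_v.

40/19

The open loop has one pole at the origin → type 1 system.
K_v = lim_{s→0} s·G(s) = 2·20 / (19) = 40/19.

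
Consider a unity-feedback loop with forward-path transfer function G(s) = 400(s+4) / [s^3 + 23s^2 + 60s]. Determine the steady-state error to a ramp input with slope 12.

0.45

Factoring s from the denominator leaves a polynomial with constant term 60, so the system is type 1.
K_v = lim_{s→0} s·G(s) = 400·4 / 60 = 80/3.
e_ss = 12/K_v = 12/(80/3) = 0.45.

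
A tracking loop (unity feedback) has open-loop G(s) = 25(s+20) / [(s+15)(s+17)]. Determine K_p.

G(s) has no factors of s in the denominator, so the system is type 0.
K_p = lim_{s→0} G(s) = 25·20 / (15·17) = 100/51.

100/51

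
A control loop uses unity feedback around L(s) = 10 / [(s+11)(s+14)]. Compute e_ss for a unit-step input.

77/82

No free integrators in L(s): this is a type 0 system.
K_p = lim_{s→0} L(s) = 10 / (11·14) = 5/77.
e_ss = 1/(1 + K_p) = 1/(82/77) = 77/82.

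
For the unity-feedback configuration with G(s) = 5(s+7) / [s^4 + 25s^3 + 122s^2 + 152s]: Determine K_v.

35/152

The denominator has no term below 152s — 1 pole at s=0, type 1.
K_v = lim_{s→0} s·G(s) = 5·7 / 152 = 35/152.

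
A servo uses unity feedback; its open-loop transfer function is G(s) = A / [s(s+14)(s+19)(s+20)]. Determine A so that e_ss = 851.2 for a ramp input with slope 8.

50

The open loop has one pole at the origin → type 1 system.
K_v = lim_{s→0} s·G(s) = A / (14·19·20) = (1/5320)·A.
e_ss = 8/K_v = 851.2 ⇒ K_v = 5/532 ⇒ A = (5/532)/(1/5320) = 50.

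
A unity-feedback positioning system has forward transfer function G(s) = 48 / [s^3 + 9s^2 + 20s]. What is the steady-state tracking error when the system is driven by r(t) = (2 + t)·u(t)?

5/12

Factoring s from the denominator leaves a polynomial with constant term 20, so the system is type 1. Taking each input component in turn:
  • 2: tracked with zero error.
  • t: e_ss = 1/K_v with K_v=2.4 → 5/12.
Total e_ss = 5/12.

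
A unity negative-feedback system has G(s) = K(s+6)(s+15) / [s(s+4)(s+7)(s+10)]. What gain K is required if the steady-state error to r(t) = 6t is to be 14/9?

One free integrator in G(s): this is a type 1 system.
K_v = lim_{s→0} s·G(s) = K·6·15 / (4·7·10) = (9/28)·K.
e_ss = 6/K_v = 14/9 ⇒ K_v = 27/7 ⇒ K = (27/7)/(9/28) = 12.

12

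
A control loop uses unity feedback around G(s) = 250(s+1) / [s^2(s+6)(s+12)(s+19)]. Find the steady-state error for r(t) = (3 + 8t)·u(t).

0

The open loop has two poles at the origin → type 2 system. Treating each term separately:
  • 3: tracked with zero error.
  • 8t: tracked with zero error.
Total e_ss = 0.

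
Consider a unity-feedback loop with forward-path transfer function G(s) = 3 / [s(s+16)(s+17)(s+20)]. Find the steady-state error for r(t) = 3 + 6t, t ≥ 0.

One free integrator in G(s): this is a type 1 system. Treating each term separately:
  • 3: tracked with zero error.
  • 6t: e_ss = 6/K_v with K_v=3/5440 → 10880.
Total e_ss = 10880.

10880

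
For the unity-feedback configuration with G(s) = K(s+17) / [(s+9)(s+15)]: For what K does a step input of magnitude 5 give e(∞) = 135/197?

50

No free integrators in G(s): this is a type 0 system.
K_p = lim_{s→0} G(s) = K·17 / (9·15) = (17/135)·K.
e_ss = 5/(1 + K_p) = 135/197 ⇒ 1 + (17/135)·K = 197/27 ⇒ K = 50.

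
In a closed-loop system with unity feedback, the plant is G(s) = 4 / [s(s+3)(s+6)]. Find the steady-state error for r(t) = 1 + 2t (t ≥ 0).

G(s) has one factor of s in the denominator, so the system is type 1. Treating each term separately:
  • 1: tracked with zero error.
  • 2t: e_ss = 2/K_v with K_v=2/9 → 9.
Total e_ss = 9.

9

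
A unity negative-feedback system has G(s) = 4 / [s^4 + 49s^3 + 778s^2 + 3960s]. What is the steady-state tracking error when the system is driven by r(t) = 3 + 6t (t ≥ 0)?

Lowest-order denominator term is 3960s, so the open loop has 1 pole at the origin → type 1 system. Taking each input component in turn:
  • 3: tracked with zero error.
  • 6t: e_ss = 6/K_v with K_v=1/990 → 5940.
Total e_ss = 5940.

5940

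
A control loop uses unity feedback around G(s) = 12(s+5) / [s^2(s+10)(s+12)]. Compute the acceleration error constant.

The open loop has two poles at the origin → type 2 system.
K_a = lim_{s→0} s^2·G(s) = 12·5 / (10·12) = 0.5.

0.5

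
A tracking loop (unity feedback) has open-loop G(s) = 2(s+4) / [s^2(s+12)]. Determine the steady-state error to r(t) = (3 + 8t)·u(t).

0

System type = 2 (two poles at s=0). By superposition:
  • 3: tracked with zero error.
  • 8t: tracked with zero error.
Total e_ss = 0.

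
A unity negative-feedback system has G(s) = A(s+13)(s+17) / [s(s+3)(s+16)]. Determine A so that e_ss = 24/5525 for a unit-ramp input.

The open loop has one pole at the origin → type 1 system.
K_v = lim_{s→0} s·G(s) = A·13·17 / (3·16) = (221/48)·A.
e_ss = 1/K_v = 24/5525 ⇒ K_v = 5525/24 ⇒ A = (5525/24)/(221/48) = 50.

50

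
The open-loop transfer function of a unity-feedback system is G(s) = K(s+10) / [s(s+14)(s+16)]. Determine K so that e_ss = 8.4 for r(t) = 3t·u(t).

8

G(s) has one factor of s in the denominator, so the system is type 1.
K_v = lim_{s→0} s·G(s) = K·10 / (14·16) = (5/112)·K.
e_ss = 3/K_v = 8.4 ⇒ K_v = 5/14 ⇒ K = (5/14)/(5/112) = 8.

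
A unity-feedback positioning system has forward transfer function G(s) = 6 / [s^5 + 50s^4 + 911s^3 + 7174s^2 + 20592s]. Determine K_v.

The denominator has no term below 20592s — 1 pole at s=0, type 1.
K_v = lim_{s→0} s·G(s) = 6 / 20592 = 1/3432.

1/3432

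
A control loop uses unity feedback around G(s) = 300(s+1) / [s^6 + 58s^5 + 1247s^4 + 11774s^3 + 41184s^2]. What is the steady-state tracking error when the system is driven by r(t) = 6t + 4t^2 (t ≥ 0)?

1098.24

The denominator has no term below 41184s^2 — 2 poles at s=0, type 2. By superposition:
  • 6t: tracked with zero error.
  • 4t^2: e_ss = 8/K_a with K_a=25/3432 → 1098.24.
Total e_ss = 1098.24.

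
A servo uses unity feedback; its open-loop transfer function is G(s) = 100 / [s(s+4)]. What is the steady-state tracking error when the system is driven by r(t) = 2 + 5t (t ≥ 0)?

System type = 1 (one pole at s=0). Treating each term separately:
  • 2: tracked with zero error.
  • 5t: e_ss = 5/K_v with K_v=25 → 0.2.
Total e_ss = 0.2.

0.2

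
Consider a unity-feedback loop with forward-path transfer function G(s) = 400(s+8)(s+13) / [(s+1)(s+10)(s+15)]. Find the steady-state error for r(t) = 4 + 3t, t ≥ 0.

G(s) has no factors of s in the denominator, so the system is type 0. By superposition:
  • 4: e_ss = 4/(1+K_p) with K_p=832/3 → 12/835.
  • 3t: a type-0 system cannot track it, e_ss → ∞.
The unbounded component dominates.

infinity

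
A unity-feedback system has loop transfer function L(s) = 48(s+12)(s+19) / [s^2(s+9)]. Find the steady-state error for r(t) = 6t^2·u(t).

3/304

L(s) has two factors of s in the denominator, so the system is type 2.
K_a = lim_{s→0} s^2·L(s) = 48·12·19 / (9) = 1216.
r(t) = 6t^2 gives R(s) = 12/s^3.
e_ss = 12/K_a = 12/1216 = 3/304.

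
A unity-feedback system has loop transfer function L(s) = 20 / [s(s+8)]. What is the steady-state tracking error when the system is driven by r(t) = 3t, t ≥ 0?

L(s) has one factor of s in the denominator, so the system is type 1.
K_v = lim_{s→0} s·L(s) = 20 / (8) = 2.5.
e_ss = 3/K_v = 3/2.5 = 1.2.

1.2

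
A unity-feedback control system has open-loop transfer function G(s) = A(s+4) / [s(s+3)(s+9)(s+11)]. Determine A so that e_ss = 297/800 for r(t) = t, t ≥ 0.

200

One free integrator in G(s): this is a type 1 system.
K_v = lim_{s→0} s·G(s) = A·4 / (3·9·11) = (4/297)·A.
e_ss = 1/K_v = 297/800 ⇒ K_v = 800/297 ⇒ A = (800/297)/(4/297) = 200.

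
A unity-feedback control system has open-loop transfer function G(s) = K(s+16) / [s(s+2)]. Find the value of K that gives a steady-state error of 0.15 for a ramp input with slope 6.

System type = 1 (one pole at s=0).
K_v = lim_{s→0} s·G(s) = K·16 / (2) = 8·K.
e_ss = 6/K_v = 0.15 ⇒ K_v = 40 ⇒ K = 40/8 = 5.

5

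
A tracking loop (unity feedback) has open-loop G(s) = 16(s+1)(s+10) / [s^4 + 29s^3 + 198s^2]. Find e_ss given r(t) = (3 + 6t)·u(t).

0

The denominator has no term below 198s^2 — 2 poles at s=0, type 2. Treating each term separately:
  • 3: tracked with zero error.
  • 6t: tracked with zero error.
Total e_ss = 0.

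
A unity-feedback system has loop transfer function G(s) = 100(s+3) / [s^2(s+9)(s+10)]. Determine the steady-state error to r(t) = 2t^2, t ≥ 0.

System type = 2 (two poles at s=0).
K_a = lim_{s→0} s^2·G(s) = 100·3 / (9·10) = 10/3.
r(t) = 2t^2 gives R(s) = 4/s^3.
e_ss = 4/K_a = 4/(10/3) = 1.2.

1.2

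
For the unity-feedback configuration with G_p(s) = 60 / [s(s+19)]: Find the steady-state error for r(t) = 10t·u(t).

G_p(s) has one factor of s in the denominator, so the system is type 1.
K_v = lim_{s→0} s·G_p(s) = 60 / (19) = 60/19.
e_ss = 10/K_v = 10/(60/19) = 19/6.

19/6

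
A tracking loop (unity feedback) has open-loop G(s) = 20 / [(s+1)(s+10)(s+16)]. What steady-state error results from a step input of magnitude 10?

No free integrators in G(s): this is a type 0 system.
K_p = lim_{s→0} G(s) = 20 / (1·10·16) = 0.125.
e_ss = 10/(1 + K_p) = 10/1.125 = 80/9.

80/9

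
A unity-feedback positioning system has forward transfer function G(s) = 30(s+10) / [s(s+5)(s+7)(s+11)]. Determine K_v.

60/77

System type = 1 (one pole at s=0).
K_v = lim_{s→0} s·G(s) = 30·10 / (5·7·11) = 60/77.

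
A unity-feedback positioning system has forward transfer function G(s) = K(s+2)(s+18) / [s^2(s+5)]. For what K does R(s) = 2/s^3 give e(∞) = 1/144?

40

G(s) has two factors of s in the denominator, so the system is type 2.
K_a = lim_{s→0} s^2·G(s) = K·2·18 / (5) = 7.2·K.
e_ss = 2/K_a = 1/144 ⇒ K_a = 288 ⇒ K = 288/7.2 = 40.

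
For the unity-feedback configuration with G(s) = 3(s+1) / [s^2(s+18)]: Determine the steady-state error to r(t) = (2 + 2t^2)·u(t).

24

Two free integrators in G(s): this is a type 2 system. Taking each input component in turn:
  • 2: tracked with zero error.
  • 2t^2: e_ss = 4/K_a with K_a=1/6 → 24.
Total e_ss = 24.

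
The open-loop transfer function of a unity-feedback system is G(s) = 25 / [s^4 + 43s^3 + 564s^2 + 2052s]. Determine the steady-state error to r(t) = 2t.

The denominator has no term below 2052s — 1 pole at s=0, type 1.
K_v = lim_{s→0} s·G(s) = 25 / 2052 = 25/2052.
e_ss = 2/K_v = 2/(25/2052) = 164.16.

164.16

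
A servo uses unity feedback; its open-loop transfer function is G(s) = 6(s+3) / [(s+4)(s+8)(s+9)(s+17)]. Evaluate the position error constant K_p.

1/272

No free integrators in G(s): this is a type 0 system.
K_p = lim_{s→0} G(s) = 6·3 / (4·8·9·17) = 1/272.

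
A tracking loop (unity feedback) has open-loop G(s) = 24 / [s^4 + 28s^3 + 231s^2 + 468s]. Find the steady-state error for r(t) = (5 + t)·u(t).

Lowest-order denominator term is 468s, so the open loop has 1 pole at the origin → type 1 system. By superposition:
  • 5: tracked with zero error.
  • t: e_ss = 1/K_v with K_v=2/39 → 19.5.
Total e_ss = 19.5.

19.5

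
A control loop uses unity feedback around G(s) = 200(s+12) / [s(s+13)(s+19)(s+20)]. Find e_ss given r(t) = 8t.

247/15

The open loop has one pole at the origin → type 1 system.
K_v = lim_{s→0} s·G(s) = 200·12 / (13·19·20) = 120/247.
e_ss = 8/K_v = 8/(120/247) = 247/15.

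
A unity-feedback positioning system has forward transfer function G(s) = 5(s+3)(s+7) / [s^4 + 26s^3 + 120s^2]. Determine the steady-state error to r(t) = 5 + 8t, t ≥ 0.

Lowest-order denominator term is 120s^2, so the open loop has 2 poles at the origin → type 2 system. By superposition:
  • 5: tracked with zero error.
  • 8t: tracked with zero error.
Total e_ss = 0.

0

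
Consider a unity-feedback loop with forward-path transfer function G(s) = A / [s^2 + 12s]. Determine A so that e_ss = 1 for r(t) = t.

12

The denominator has no term below 12s — 1 pole at s=0, type 1.
K_v = lim_{s→0} s·G(s) = A / 12 = (1/12)·A.
e_ss = 1/K_v = 1 ⇒ K_v = 1 ⇒ A = 1/(1/12) = 12.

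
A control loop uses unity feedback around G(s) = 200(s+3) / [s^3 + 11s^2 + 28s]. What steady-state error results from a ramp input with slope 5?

7/30

The denominator has no term below 28s — 1 pole at s=0, type 1.
K_v = lim_{s→0} s·G(s) = 200·3 / 28 = 150/7.
e_ss = 5/K_v = 5/(150/7) = 7/30.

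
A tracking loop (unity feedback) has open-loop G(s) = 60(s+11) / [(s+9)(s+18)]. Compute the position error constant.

110/27

G(s) has no factors of s in the denominator, so the system is type 0.
K_p = lim_{s→0} G(s) = 60·11 / (9·18) = 110/27.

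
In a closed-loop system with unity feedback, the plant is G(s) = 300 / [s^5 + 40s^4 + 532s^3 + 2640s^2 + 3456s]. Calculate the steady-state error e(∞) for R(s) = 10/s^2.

115.2

Lowest-order denominator term is 3456s, so the open loop has 1 pole at the origin → type 1 system.
K_v = lim_{s→0} s·G(s) = 300 / 3456 = 25/288.
e_ss = 10/K_v = 10/(25/288) = 115.2.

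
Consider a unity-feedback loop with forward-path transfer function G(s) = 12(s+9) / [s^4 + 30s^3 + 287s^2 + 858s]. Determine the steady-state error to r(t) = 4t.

286/9

Factoring s from the denominator leaves a polynomial with constant term 858, so the system is type 1.
K_v = lim_{s→0} s·G(s) = 12·9 / 858 = 18/143.
e_ss = 4/K_v = 4/(18/143) = 286/9.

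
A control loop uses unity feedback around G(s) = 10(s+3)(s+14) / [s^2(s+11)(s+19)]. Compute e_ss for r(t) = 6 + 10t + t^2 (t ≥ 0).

Two free integrators in G(s): this is a type 2 system. By superposition:
  • 6: tracked with zero error.
  • 10t: tracked with zero error.
  • t^2: e_ss = 2/K_a with K_a=420/209 → 209/210.
Total e_ss = 209/210.

209/210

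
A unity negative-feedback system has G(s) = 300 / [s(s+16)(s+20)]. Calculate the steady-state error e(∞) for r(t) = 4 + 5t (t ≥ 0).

16/3

G(s) has one factor of s in the denominator, so the system is type 1. By superposition:
  • 4: tracked with zero error.
  • 5t: e_ss = 5/K_v with K_v=0.9375 → 16/3.
Total e_ss = 16/3.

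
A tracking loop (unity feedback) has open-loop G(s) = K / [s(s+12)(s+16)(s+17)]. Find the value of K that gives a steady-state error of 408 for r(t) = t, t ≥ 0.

G(s) has one factor of s in the denominator, so the system is type 1.
K_v = lim_{s→0} s·G(s) = K / (12·16·17) = (1/3264)·K.
e_ss = 1/K_v = 408 ⇒ K_v = 1/408 ⇒ K = (1/408)/(1/3264) = 8.

8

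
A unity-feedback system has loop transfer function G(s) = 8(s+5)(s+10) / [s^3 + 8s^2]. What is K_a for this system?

Lowest-order denominator term is 8s^2, so the open loop has 2 poles at the origin → type 2 system.
K_a = lim_{s→0} s^2·G(s) = 8·5·10 / 8 = 50.

50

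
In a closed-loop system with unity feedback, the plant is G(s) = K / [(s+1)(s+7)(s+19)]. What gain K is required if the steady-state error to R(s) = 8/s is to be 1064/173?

40

No free integrators in G(s): this is a type 0 system.
K_p = lim_{s→0} G(s) = K / (1·7·19) = (1/133)·K.
e_ss = 8/(1 + K_p) = 1064/173 ⇒ 1 + (1/133)·K = 173/133 ⇒ K = 40.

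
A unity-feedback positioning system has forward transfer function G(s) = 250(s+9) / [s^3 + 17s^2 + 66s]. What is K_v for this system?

375/11

Factoring s from the denominator leaves a polynomial with constant term 66, so the system is type 1.
K_v = lim_{s→0} s·G(s) = 250·9 / 66 = 375/11.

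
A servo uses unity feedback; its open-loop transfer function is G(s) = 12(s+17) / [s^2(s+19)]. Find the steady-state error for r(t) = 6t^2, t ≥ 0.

19/17

System type = 2 (two poles at s=0).
K_a = lim_{s→0} s^2·G(s) = 12·17 / (19) = 204/19.
r(t) = 6t^2 gives R(s) = 12/s^3.
e_ss = 12/K_a = 12/(204/19) = 19/17.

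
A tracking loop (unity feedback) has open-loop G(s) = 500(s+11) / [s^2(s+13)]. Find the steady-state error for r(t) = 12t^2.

78/1375

G(s) has two factors of s in the denominator, so the system is type 2.
K_a = lim_{s→0} s^2·G(s) = 500·11 / (13) = 5500/13.
r(t) = 12t^2 gives R(s) = 24/s^3.
e_ss = 24/K_a = 24/(5500/13) = 78/1375.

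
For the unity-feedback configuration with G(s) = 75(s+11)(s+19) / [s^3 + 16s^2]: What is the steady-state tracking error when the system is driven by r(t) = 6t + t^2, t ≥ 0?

Factoring s^2 from the denominator leaves a polynomial with constant term 16, so the system is type 2. By superposition:
  • 6t: tracked with zero error.
  • t^2: e_ss = 2/K_a with K_a=979.6875 → 32/15675.
Total e_ss = 32/15675.

32/15675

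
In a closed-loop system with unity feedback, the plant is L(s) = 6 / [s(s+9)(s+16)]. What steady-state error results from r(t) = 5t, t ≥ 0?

120

One free integrator in L(s): this is a type 1 system.
K_v = lim_{s→0} s·L(s) = 6 / (9·16) = 1/24.
e_ss = 5/K_v = 5/(1/24) = 120.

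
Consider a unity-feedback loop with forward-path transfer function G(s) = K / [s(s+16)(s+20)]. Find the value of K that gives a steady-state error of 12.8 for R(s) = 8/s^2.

200

System type = 1 (one pole at s=0).
K_v = lim_{s→0} s·G(s) = K / (16·20) = (1/320)·K.
e_ss = 8/K_v = 12.8 ⇒ K_v = 0.625 ⇒ K = 0.625/(1/320) = 200.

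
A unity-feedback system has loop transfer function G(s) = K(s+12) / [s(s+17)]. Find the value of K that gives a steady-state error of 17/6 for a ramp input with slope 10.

System type = 1 (one pole at s=0).
K_v = lim_{s→0} s·G(s) = K·12 / (17) = (12/17)·K.
e_ss = 10/K_v = 17/6 ⇒ K_v = 60/17 ⇒ K = (60/17)/(12/17) = 5.

5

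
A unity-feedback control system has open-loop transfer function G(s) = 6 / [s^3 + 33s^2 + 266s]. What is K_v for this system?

3/133

Factoring s from the denominator leaves a polynomial with constant term 266, so the system is type 1.
K_v = lim_{s→0} s·G(s) = 6 / 266 = 3/133.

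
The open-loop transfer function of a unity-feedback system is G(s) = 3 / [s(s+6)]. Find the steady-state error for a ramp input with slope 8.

16

G(s) has one factor of s in the denominator, so the system is type 1.
K_v = lim_{s→0} s·G(s) = 3 / (6) = 0.5.
e_ss = 8/K_v = 8/0.5 = 16.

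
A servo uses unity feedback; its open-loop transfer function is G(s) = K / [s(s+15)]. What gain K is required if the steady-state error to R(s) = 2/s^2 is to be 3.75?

8

One free integrator in G(s): this is a type 1 system.
K_v = lim_{s→0} s·G(s) = K / (15) = (1/15)·K.
e_ss = 2/K_v = 3.75 ⇒ K_v = 8/15 ⇒ K = (8/15)/(1/15) = 8.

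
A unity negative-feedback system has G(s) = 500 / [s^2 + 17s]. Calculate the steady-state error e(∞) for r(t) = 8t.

0.272

The denominator has no term below 17s — 1 pole at s=0, type 1.
K_v = lim_{s→0} s·G(s) = 500 / 17 = 500/17.
e_ss = 8/K_v = 8/(500/17) = 0.272.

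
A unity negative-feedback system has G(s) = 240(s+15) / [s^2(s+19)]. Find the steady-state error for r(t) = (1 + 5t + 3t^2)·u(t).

19/600

G(s) has two factors of s in the denominator, so the system is type 2. By superposition:
  • 1: tracked with zero error.
  • 5t: tracked with zero error.
  • 3t^2: e_ss = 6/K_a with K_a=3600/19 → 19/600.
Total e_ss = 19/600.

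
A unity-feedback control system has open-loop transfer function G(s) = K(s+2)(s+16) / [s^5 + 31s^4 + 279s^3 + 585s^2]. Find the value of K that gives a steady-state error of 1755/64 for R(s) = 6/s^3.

Lowest-order denominator term is 585s^2, so the open loop has 2 poles at the origin → type 2 system.
K_a = lim_{s→0} s^2·G(s) = K·2·16 / 585 = (32/585)·K.
e_ss = 6/K_a = 1755/64 ⇒ K_a = 128/585 ⇒ K = (128/585)/(32/585) = 4.

4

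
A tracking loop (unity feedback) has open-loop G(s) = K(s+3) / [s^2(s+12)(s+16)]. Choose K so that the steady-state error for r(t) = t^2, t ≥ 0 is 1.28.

100

The open loop has two poles at the origin → type 2 system.
K_a = lim_{s→0} s^2·G(s) = K·3 / (12·16) = (1/64)·K.
e_ss = 2/K_a = 1.28 ⇒ K_a = 1.5625 ⇒ K = 1.5625/(1/64) = 100.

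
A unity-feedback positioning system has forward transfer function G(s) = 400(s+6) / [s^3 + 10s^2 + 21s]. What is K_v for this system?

Lowest-order denominator term is 21s, so the open loop has 1 pole at the origin → type 1 system.
K_v = lim_{s→0} s·G(s) = 400·6 / 21 = 800/7.

800/7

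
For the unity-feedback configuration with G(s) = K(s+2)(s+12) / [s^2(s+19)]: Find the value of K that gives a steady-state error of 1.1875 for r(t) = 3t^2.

G(s) has two factors of s in the denominator, so the system is type 2.
K_a = lim_{s→0} s^2·G(s) = K·2·12 / (19) = (24/19)·K.
e_ss = 6/K_a = 1.1875 ⇒ K_a = 96/19 ⇒ K = (96/19)/(24/19) = 4.

4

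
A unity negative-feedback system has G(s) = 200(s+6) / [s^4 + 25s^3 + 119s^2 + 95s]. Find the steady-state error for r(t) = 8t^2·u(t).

infinity

Lowest-order denominator term is 95s, so the open loop has 1 pole at the origin → type 1 system.
For a type-1 system K_a = 0, so e_ss to a parabolic input is unbounded.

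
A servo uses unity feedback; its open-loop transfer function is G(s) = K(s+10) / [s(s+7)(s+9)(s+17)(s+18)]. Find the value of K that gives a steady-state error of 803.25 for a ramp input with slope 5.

G(s) has one factor of s in the denominator, so the system is type 1.
K_v = lim_{s→0} s·G(s) = K·10 / (7·9·17·18) = (5/9639)·K.
e_ss = 5/K_v = 803.25 ⇒ K_v = 20/3213 ⇒ K = (20/3213)/(5/9639) = 12.

12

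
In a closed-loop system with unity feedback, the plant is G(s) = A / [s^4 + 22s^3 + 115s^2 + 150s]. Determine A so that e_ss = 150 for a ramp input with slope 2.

2

Factoring s from the denominator leaves a polynomial with constant term 150, so the system is type 1.
K_v = lim_{s→0} s·G(s) = A / 150 = (1/150)·A.
e_ss = 2/K_v = 150 ⇒ K_v = 1/75 ⇒ A = (1/75)/(1/150) = 2.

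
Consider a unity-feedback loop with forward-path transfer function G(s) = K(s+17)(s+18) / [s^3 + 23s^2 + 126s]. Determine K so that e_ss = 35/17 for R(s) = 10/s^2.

2

Factoring s from the denominator leaves a polynomial with constant term 126, so the system is type 1.
K_v = lim_{s→0} s·G(s) = K·17·18 / 126 = (17/7)·K.
e_ss = 10/K_v = 35/17 ⇒ K_v = 34/7 ⇒ K = (34/7)/(17/7) = 2.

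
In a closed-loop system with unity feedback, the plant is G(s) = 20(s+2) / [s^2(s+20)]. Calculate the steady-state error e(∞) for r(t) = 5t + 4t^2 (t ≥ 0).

G(s) has two factors of s in the denominator, so the system is type 2. Treating each term separately:
  • 5t: tracked with zero error.
  • 4t^2: e_ss = 8/K_a with K_a=2 → 4.
Total e_ss = 4.

4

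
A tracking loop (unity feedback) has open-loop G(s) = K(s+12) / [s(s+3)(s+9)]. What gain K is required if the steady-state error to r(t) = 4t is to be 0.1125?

G(s) has one factor of s in the denominator, so the system is type 1.
K_v = lim_{s→0} s·G(s) = K·12 / (3·9) = (4/9)·K.
e_ss = 4/K_v = 0.1125 ⇒ K_v = 320/9 ⇒ K = (320/9)/(4/9) = 80.

80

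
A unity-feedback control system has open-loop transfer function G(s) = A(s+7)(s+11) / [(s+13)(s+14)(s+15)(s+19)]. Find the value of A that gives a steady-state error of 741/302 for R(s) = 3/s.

G(s) has no factors of s in the denominator, so the system is type 0.
K_p = lim_{s→0} G(s) = A·7·11 / (13·14·15·19) = (11/7410)·A.
e_ss = 3/(1 + K_p) = 741/302 ⇒ 1 + (11/7410)·A = 302/247 ⇒ A = 150.

150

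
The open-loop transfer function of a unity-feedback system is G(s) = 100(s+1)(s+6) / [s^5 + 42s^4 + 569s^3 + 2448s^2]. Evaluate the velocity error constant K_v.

infinity

K_v = lim_{s→0} s·G(s); with 2 poles at the origin the limit diverges, so K_v = ∞.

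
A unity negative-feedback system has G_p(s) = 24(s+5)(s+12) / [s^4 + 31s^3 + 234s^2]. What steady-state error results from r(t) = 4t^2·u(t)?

Lowest-order denominator term is 234s^2, so the open loop has 2 poles at the origin → type 2 system.
K_a = lim_{s→0} s^2·G_p(s) = 24·5·12 / 234 = 80/13.
r(t) = 4t^2 gives R(s) = 8/s^3.
e_ss = 8/K_a = 8/(80/13) = 1.3.

1.3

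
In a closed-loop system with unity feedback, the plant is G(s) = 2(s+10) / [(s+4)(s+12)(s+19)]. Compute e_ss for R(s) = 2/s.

456/233

No free integrators in G(s): this is a type 0 system.
K_p = lim_{s→0} G(s) = 2·10 / (4·12·19) = 5/228.
e_ss = 2/(1 + K_p) = 2/(233/228) = 456/233.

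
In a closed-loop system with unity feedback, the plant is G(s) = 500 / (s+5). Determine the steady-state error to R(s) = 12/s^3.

infinity

No free integrators in G(s): this is a type 0 system.
K_a = lim_{s→0} s^2·G(s) = 0; the steady-state error to this parabolic input grows without bound.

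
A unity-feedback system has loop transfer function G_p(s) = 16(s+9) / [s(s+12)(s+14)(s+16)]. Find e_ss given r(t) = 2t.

One free integrator in G_p(s): this is a type 1 system.
K_v = lim_{s→0} s·G_p(s) = 16·9 / (12·14·16) = 3/56.
e_ss = 2/K_v = 2/(3/56) = 112/3.

112/3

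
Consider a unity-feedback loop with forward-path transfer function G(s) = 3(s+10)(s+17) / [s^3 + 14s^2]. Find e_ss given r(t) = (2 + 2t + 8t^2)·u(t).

The denominator has no term below 14s^2 — 2 poles at s=0, type 2. By superposition:
  • 2: tracked with zero error.
  • 2t: tracked with zero error.
  • 8t^2: e_ss = 16/K_a with K_a=255/7 → 112/255.
Total e_ss = 112/255.

112/255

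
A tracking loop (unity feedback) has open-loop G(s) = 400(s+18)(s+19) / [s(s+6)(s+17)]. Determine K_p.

infinity

K_p = lim_{s→0} G(s); with 1 pole at the origin the limit diverges, so K_p = ∞.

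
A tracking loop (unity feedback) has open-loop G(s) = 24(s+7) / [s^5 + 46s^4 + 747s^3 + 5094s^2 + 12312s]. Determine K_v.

Lowest-order denominator term is 12312s, so the open loop has 1 pole at the origin → type 1 system.
K_v = lim_{s→0} s·G(s) = 24·7 / 12312 = 7/513.

7/513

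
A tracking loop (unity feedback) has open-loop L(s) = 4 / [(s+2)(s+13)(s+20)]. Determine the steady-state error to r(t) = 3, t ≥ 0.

390/131

System type = 0 (no poles at s=0).
K_p = lim_{s→0} L(s) = 4 / (2·13·20) = 1/130.
e_ss = 3/(1 + K_p) = 3/(131/130) = 390/131.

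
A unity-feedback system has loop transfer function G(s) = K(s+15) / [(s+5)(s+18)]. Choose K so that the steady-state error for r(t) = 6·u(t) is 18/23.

40

No free integrators in G(s): this is a type 0 system.
K_p = lim_{s→0} G(s) = K·15 / (5·18) = (1/6)·K.
e_ss = 6/(1 + K_p) = 18/23 ⇒ 1 + (1/6)·K = 23/3 ⇒ K = 40.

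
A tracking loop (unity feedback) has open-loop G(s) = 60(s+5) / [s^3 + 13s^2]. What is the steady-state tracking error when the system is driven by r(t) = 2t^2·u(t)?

13/75

Factoring s^2 from the denominator leaves a polynomial with constant term 13, so the system is type 2.
K_a = lim_{s→0} s^2·G(s) = 60·5 / 13 = 300/13.
r(t) = 2t^2 gives R(s) = 4/s^3.
e_ss = 4/K_a = 4/(300/13) = 13/75.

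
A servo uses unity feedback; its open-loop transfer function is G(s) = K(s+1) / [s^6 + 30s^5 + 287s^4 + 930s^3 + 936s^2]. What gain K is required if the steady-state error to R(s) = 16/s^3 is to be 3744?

4

The denominator has no term below 936s^2 — 2 poles at s=0, type 2.
K_a = lim_{s→0} s^2·G(s) = K·1 / 936 = (1/936)·K.
e_ss = 16/K_a = 3744 ⇒ K_a = 1/234 ⇒ K = (1/234)/(1/936) = 4.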